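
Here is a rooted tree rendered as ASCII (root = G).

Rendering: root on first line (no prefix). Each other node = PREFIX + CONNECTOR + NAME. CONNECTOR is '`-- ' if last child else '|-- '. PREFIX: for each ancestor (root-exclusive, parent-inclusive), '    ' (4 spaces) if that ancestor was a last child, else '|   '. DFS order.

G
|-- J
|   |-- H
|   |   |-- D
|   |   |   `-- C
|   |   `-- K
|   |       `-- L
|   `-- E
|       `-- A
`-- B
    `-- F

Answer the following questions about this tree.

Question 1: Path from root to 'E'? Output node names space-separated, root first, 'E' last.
Walk down from root: G -> J -> E

Answer: G J E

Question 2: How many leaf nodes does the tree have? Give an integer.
Leaves (nodes with no children): A, C, F, L

Answer: 4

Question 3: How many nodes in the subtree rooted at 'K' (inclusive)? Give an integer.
Subtree rooted at K contains: K, L
Count = 2

Answer: 2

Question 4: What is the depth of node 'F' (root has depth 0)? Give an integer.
Answer: 2

Derivation:
Path from root to F: G -> B -> F
Depth = number of edges = 2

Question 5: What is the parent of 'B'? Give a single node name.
Answer: G

Derivation:
Scan adjacency: B appears as child of G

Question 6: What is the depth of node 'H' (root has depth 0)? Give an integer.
Path from root to H: G -> J -> H
Depth = number of edges = 2

Answer: 2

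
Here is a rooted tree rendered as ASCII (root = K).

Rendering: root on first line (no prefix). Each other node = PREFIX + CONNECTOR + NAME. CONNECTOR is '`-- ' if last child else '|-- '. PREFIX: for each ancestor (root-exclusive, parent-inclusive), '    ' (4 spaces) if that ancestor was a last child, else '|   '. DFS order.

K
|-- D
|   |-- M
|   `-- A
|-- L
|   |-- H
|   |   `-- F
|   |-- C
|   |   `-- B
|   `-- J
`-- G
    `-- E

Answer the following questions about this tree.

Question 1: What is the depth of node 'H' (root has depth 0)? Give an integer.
Path from root to H: K -> L -> H
Depth = number of edges = 2

Answer: 2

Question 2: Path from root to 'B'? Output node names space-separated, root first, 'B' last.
Walk down from root: K -> L -> C -> B

Answer: K L C B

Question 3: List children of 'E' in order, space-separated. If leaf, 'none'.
Answer: none

Derivation:
Node E's children (from adjacency): (leaf)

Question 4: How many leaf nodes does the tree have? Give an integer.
Answer: 6

Derivation:
Leaves (nodes with no children): A, B, E, F, J, M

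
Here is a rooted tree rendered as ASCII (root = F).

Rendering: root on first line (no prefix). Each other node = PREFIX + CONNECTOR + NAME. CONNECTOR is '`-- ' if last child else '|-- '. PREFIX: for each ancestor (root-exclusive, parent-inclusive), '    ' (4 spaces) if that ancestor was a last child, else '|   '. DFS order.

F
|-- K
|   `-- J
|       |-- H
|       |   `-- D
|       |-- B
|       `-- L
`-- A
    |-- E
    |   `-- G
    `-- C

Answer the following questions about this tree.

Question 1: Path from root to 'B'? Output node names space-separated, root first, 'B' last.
Answer: F K J B

Derivation:
Walk down from root: F -> K -> J -> B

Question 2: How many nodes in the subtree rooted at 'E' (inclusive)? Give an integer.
Answer: 2

Derivation:
Subtree rooted at E contains: E, G
Count = 2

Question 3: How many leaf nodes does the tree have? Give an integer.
Answer: 5

Derivation:
Leaves (nodes with no children): B, C, D, G, L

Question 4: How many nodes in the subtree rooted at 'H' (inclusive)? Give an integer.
Subtree rooted at H contains: D, H
Count = 2

Answer: 2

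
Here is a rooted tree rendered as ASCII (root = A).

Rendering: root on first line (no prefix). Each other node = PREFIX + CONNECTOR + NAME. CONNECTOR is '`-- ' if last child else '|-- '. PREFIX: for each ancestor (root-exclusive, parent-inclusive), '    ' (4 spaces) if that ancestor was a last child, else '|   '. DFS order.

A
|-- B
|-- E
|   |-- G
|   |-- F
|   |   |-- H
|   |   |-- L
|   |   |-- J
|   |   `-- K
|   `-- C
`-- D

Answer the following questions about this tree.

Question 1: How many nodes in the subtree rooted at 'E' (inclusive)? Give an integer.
Subtree rooted at E contains: C, E, F, G, H, J, K, L
Count = 8

Answer: 8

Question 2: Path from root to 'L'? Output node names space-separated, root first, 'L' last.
Answer: A E F L

Derivation:
Walk down from root: A -> E -> F -> L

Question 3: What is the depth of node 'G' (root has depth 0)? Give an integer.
Answer: 2

Derivation:
Path from root to G: A -> E -> G
Depth = number of edges = 2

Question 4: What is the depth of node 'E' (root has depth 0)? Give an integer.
Path from root to E: A -> E
Depth = number of edges = 1

Answer: 1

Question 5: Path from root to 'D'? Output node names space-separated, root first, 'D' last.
Answer: A D

Derivation:
Walk down from root: A -> D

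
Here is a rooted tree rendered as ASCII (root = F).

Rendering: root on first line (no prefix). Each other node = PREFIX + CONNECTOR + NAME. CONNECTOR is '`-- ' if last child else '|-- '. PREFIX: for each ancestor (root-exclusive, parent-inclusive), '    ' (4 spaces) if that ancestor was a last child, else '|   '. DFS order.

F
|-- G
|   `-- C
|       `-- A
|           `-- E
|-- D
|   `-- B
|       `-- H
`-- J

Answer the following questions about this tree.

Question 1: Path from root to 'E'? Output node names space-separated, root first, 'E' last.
Walk down from root: F -> G -> C -> A -> E

Answer: F G C A E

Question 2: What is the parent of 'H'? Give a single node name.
Answer: B

Derivation:
Scan adjacency: H appears as child of B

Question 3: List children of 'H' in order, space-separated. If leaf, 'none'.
Answer: none

Derivation:
Node H's children (from adjacency): (leaf)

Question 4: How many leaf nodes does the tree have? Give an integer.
Leaves (nodes with no children): E, H, J

Answer: 3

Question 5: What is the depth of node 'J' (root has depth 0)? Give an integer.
Path from root to J: F -> J
Depth = number of edges = 1

Answer: 1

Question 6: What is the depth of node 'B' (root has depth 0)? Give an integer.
Path from root to B: F -> D -> B
Depth = number of edges = 2

Answer: 2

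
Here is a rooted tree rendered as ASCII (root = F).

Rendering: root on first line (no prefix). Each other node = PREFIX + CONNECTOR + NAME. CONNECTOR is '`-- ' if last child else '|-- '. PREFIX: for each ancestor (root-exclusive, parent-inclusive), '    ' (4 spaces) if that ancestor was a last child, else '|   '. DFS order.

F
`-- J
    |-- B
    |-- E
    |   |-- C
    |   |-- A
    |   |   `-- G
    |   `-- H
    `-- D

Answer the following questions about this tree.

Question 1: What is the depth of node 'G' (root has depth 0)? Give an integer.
Path from root to G: F -> J -> E -> A -> G
Depth = number of edges = 4

Answer: 4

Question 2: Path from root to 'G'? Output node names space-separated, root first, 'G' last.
Answer: F J E A G

Derivation:
Walk down from root: F -> J -> E -> A -> G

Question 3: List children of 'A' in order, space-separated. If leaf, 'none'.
Answer: G

Derivation:
Node A's children (from adjacency): G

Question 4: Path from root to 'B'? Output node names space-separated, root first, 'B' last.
Walk down from root: F -> J -> B

Answer: F J B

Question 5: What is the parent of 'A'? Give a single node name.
Scan adjacency: A appears as child of E

Answer: E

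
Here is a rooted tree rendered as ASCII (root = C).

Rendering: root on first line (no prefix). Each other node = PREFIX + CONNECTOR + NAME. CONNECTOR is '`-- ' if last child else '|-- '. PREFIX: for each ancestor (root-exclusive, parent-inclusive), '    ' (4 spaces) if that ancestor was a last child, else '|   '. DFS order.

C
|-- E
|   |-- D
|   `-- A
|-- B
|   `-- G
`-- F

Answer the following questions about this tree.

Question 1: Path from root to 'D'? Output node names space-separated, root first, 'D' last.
Answer: C E D

Derivation:
Walk down from root: C -> E -> D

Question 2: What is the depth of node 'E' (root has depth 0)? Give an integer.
Path from root to E: C -> E
Depth = number of edges = 1

Answer: 1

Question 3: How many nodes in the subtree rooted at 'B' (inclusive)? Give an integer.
Subtree rooted at B contains: B, G
Count = 2

Answer: 2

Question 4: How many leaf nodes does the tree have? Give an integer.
Answer: 4

Derivation:
Leaves (nodes with no children): A, D, F, G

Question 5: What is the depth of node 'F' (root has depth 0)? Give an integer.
Answer: 1

Derivation:
Path from root to F: C -> F
Depth = number of edges = 1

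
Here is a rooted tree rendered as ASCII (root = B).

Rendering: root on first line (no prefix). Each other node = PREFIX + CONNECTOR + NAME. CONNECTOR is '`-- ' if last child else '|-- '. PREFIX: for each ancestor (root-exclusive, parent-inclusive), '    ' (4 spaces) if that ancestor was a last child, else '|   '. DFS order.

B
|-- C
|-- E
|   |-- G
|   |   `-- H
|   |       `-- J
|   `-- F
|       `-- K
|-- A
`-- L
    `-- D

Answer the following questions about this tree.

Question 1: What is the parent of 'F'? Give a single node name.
Answer: E

Derivation:
Scan adjacency: F appears as child of E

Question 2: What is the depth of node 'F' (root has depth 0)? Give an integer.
Path from root to F: B -> E -> F
Depth = number of edges = 2

Answer: 2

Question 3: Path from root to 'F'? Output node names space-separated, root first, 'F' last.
Answer: B E F

Derivation:
Walk down from root: B -> E -> F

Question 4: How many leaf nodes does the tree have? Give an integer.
Answer: 5

Derivation:
Leaves (nodes with no children): A, C, D, J, K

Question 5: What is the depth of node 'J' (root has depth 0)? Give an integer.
Path from root to J: B -> E -> G -> H -> J
Depth = number of edges = 4

Answer: 4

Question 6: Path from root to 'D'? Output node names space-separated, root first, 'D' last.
Walk down from root: B -> L -> D

Answer: B L D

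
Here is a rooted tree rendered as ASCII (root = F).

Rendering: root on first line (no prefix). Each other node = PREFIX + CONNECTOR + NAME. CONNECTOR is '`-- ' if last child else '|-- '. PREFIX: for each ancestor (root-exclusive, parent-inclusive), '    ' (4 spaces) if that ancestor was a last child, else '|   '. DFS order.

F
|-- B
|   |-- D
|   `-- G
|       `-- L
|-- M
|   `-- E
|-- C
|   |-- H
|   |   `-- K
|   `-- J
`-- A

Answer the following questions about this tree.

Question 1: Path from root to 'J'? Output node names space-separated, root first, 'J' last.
Answer: F C J

Derivation:
Walk down from root: F -> C -> J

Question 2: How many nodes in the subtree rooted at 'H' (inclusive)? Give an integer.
Answer: 2

Derivation:
Subtree rooted at H contains: H, K
Count = 2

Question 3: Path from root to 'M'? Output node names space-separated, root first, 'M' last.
Answer: F M

Derivation:
Walk down from root: F -> M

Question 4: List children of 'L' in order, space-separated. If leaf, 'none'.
Answer: none

Derivation:
Node L's children (from adjacency): (leaf)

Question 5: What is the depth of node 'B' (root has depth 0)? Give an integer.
Path from root to B: F -> B
Depth = number of edges = 1

Answer: 1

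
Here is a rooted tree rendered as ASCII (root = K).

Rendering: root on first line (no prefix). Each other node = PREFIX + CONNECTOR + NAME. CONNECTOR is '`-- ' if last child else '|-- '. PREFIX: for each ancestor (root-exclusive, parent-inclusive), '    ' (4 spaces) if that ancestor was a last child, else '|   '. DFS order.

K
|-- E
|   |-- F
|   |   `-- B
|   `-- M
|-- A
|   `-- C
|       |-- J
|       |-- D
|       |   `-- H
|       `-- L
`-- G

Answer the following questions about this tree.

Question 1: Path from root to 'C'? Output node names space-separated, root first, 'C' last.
Answer: K A C

Derivation:
Walk down from root: K -> A -> C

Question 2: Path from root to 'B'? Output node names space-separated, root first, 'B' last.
Answer: K E F B

Derivation:
Walk down from root: K -> E -> F -> B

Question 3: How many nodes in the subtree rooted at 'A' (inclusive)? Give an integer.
Answer: 6

Derivation:
Subtree rooted at A contains: A, C, D, H, J, L
Count = 6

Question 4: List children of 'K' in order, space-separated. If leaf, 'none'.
Answer: E A G

Derivation:
Node K's children (from adjacency): E, A, G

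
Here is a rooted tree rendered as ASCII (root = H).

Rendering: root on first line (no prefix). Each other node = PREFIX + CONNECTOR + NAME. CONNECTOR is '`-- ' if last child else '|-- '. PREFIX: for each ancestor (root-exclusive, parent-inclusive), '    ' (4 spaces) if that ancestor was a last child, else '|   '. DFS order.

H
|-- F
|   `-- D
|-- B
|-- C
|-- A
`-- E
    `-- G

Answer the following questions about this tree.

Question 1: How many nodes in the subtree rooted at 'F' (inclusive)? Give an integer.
Answer: 2

Derivation:
Subtree rooted at F contains: D, F
Count = 2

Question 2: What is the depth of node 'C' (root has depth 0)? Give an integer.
Answer: 1

Derivation:
Path from root to C: H -> C
Depth = number of edges = 1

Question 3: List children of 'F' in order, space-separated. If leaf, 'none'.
Node F's children (from adjacency): D

Answer: D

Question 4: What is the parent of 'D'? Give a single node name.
Answer: F

Derivation:
Scan adjacency: D appears as child of F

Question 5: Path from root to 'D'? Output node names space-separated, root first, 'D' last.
Answer: H F D

Derivation:
Walk down from root: H -> F -> D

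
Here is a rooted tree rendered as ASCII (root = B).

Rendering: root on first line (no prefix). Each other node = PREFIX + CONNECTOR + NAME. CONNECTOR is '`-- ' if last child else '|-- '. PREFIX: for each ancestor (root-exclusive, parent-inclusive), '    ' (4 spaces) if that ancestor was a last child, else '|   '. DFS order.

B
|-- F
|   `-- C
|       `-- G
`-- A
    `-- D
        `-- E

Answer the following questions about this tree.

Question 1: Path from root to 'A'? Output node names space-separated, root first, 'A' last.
Walk down from root: B -> A

Answer: B A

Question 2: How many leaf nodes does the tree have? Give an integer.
Answer: 2

Derivation:
Leaves (nodes with no children): E, G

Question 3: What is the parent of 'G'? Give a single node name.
Answer: C

Derivation:
Scan adjacency: G appears as child of C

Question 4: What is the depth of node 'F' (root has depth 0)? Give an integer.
Answer: 1

Derivation:
Path from root to F: B -> F
Depth = number of edges = 1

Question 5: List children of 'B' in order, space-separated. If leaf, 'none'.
Node B's children (from adjacency): F, A

Answer: F A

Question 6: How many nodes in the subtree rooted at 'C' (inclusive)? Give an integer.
Answer: 2

Derivation:
Subtree rooted at C contains: C, G
Count = 2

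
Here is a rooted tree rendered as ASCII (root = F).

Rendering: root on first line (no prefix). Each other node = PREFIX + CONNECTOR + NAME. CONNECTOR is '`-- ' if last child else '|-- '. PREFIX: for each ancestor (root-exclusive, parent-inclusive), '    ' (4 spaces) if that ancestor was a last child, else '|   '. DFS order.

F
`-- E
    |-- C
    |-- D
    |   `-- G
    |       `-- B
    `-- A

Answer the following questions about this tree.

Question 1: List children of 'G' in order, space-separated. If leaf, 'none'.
Node G's children (from adjacency): B

Answer: B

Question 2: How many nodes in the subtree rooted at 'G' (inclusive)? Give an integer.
Answer: 2

Derivation:
Subtree rooted at G contains: B, G
Count = 2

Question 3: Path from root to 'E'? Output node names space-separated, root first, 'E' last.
Walk down from root: F -> E

Answer: F E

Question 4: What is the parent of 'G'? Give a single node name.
Scan adjacency: G appears as child of D

Answer: D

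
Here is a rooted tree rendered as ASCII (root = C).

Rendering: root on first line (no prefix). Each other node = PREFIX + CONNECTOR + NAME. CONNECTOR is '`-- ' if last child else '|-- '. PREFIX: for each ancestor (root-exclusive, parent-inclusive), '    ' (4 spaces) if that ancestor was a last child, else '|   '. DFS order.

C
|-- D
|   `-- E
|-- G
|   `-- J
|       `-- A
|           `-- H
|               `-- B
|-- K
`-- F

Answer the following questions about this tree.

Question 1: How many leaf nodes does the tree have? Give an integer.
Answer: 4

Derivation:
Leaves (nodes with no children): B, E, F, K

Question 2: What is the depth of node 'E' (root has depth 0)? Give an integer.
Answer: 2

Derivation:
Path from root to E: C -> D -> E
Depth = number of edges = 2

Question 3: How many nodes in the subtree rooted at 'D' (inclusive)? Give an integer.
Subtree rooted at D contains: D, E
Count = 2

Answer: 2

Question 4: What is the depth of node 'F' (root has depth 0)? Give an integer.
Answer: 1

Derivation:
Path from root to F: C -> F
Depth = number of edges = 1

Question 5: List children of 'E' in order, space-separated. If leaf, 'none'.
Answer: none

Derivation:
Node E's children (from adjacency): (leaf)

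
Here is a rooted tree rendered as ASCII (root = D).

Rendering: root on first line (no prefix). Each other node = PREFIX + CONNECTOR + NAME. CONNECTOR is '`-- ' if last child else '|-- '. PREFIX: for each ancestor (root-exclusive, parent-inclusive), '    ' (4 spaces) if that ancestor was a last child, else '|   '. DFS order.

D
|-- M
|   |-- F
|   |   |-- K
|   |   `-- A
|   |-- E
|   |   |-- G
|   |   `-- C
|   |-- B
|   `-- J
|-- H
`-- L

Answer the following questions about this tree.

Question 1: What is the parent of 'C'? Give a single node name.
Answer: E

Derivation:
Scan adjacency: C appears as child of E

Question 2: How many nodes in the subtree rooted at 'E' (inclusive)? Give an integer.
Answer: 3

Derivation:
Subtree rooted at E contains: C, E, G
Count = 3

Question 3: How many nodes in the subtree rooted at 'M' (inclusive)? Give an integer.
Subtree rooted at M contains: A, B, C, E, F, G, J, K, M
Count = 9

Answer: 9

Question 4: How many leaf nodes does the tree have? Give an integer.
Answer: 8

Derivation:
Leaves (nodes with no children): A, B, C, G, H, J, K, L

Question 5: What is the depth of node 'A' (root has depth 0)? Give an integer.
Path from root to A: D -> M -> F -> A
Depth = number of edges = 3

Answer: 3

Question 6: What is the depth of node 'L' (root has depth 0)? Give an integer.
Path from root to L: D -> L
Depth = number of edges = 1

Answer: 1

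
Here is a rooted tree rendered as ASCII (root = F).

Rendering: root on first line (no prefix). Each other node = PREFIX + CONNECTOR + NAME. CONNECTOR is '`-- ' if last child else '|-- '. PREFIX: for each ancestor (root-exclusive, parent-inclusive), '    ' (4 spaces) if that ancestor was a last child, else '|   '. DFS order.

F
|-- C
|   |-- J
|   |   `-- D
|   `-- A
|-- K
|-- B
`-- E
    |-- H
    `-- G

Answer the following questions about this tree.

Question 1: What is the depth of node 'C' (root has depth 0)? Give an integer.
Path from root to C: F -> C
Depth = number of edges = 1

Answer: 1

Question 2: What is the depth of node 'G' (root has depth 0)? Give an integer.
Answer: 2

Derivation:
Path from root to G: F -> E -> G
Depth = number of edges = 2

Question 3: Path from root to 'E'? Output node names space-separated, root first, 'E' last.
Answer: F E

Derivation:
Walk down from root: F -> E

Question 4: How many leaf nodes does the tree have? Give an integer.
Answer: 6

Derivation:
Leaves (nodes with no children): A, B, D, G, H, K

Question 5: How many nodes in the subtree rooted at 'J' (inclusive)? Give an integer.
Answer: 2

Derivation:
Subtree rooted at J contains: D, J
Count = 2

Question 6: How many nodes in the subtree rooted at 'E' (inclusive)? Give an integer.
Answer: 3

Derivation:
Subtree rooted at E contains: E, G, H
Count = 3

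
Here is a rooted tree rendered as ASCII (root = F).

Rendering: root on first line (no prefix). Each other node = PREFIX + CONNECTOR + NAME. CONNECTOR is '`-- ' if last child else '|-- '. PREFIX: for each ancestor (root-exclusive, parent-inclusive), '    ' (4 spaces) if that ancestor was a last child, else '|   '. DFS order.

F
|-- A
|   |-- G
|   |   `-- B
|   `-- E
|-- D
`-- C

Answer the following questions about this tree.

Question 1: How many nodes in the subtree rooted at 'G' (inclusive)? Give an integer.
Answer: 2

Derivation:
Subtree rooted at G contains: B, G
Count = 2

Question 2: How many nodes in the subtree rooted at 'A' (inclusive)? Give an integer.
Answer: 4

Derivation:
Subtree rooted at A contains: A, B, E, G
Count = 4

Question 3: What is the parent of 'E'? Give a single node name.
Answer: A

Derivation:
Scan adjacency: E appears as child of A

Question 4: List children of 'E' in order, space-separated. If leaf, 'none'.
Node E's children (from adjacency): (leaf)

Answer: none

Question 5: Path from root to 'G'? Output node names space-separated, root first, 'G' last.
Walk down from root: F -> A -> G

Answer: F A G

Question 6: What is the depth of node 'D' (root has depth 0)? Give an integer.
Answer: 1

Derivation:
Path from root to D: F -> D
Depth = number of edges = 1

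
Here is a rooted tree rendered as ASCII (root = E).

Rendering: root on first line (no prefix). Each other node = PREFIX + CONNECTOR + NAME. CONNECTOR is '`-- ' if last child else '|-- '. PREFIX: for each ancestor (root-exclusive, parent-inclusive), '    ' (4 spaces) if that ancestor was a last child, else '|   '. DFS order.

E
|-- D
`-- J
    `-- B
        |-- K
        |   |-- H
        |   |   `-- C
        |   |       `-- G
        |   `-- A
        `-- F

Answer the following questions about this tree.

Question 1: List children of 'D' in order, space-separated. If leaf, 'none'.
Node D's children (from adjacency): (leaf)

Answer: none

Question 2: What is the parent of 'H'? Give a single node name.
Answer: K

Derivation:
Scan adjacency: H appears as child of K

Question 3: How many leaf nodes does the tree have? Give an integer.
Leaves (nodes with no children): A, D, F, G

Answer: 4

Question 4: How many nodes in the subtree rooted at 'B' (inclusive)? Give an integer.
Answer: 7

Derivation:
Subtree rooted at B contains: A, B, C, F, G, H, K
Count = 7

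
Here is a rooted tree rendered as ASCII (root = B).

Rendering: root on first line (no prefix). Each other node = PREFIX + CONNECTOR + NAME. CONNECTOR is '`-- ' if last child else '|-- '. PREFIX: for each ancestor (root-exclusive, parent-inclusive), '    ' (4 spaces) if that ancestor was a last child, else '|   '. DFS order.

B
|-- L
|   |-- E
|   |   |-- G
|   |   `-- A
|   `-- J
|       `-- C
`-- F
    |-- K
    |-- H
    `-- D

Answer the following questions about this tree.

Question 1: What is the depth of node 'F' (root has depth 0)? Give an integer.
Answer: 1

Derivation:
Path from root to F: B -> F
Depth = number of edges = 1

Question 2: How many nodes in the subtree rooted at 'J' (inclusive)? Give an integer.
Subtree rooted at J contains: C, J
Count = 2

Answer: 2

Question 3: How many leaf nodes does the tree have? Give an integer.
Leaves (nodes with no children): A, C, D, G, H, K

Answer: 6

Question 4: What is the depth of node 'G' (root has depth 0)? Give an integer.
Answer: 3

Derivation:
Path from root to G: B -> L -> E -> G
Depth = number of edges = 3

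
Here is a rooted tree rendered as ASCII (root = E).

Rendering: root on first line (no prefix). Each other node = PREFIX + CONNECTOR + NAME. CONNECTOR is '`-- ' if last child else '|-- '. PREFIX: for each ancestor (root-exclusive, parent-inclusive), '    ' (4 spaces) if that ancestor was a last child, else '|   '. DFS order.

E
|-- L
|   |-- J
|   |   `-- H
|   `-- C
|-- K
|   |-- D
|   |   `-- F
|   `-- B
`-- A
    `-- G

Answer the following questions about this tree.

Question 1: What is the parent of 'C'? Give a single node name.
Answer: L

Derivation:
Scan adjacency: C appears as child of L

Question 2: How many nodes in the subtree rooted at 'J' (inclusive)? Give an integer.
Subtree rooted at J contains: H, J
Count = 2

Answer: 2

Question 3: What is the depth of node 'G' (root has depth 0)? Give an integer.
Path from root to G: E -> A -> G
Depth = number of edges = 2

Answer: 2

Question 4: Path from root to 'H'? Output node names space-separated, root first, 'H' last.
Answer: E L J H

Derivation:
Walk down from root: E -> L -> J -> H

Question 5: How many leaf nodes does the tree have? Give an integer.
Answer: 5

Derivation:
Leaves (nodes with no children): B, C, F, G, H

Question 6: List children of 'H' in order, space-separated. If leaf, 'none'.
Node H's children (from adjacency): (leaf)

Answer: none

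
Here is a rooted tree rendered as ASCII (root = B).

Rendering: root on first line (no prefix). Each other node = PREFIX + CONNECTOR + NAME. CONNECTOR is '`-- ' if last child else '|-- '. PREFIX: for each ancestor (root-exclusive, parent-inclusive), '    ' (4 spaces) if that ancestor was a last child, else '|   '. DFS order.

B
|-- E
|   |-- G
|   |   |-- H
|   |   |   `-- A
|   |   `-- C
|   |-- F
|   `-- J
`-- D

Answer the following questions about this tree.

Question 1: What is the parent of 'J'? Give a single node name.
Answer: E

Derivation:
Scan adjacency: J appears as child of E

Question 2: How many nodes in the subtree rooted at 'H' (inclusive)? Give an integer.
Subtree rooted at H contains: A, H
Count = 2

Answer: 2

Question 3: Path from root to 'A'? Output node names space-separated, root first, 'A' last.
Answer: B E G H A

Derivation:
Walk down from root: B -> E -> G -> H -> A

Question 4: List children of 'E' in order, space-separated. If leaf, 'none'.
Answer: G F J

Derivation:
Node E's children (from adjacency): G, F, J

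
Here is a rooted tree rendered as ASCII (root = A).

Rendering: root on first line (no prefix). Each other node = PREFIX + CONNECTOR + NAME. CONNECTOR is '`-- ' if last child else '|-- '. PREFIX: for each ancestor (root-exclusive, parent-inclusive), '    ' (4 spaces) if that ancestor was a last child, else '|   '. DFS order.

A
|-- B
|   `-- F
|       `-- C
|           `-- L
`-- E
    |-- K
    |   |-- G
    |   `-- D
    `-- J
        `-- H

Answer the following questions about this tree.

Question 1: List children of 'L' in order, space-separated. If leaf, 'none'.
Node L's children (from adjacency): (leaf)

Answer: none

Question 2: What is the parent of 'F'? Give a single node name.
Answer: B

Derivation:
Scan adjacency: F appears as child of B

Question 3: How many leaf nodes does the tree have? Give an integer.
Leaves (nodes with no children): D, G, H, L

Answer: 4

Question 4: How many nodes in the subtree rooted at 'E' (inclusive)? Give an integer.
Answer: 6

Derivation:
Subtree rooted at E contains: D, E, G, H, J, K
Count = 6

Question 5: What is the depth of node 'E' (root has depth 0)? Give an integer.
Answer: 1

Derivation:
Path from root to E: A -> E
Depth = number of edges = 1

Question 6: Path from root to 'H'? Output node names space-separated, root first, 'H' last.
Walk down from root: A -> E -> J -> H

Answer: A E J H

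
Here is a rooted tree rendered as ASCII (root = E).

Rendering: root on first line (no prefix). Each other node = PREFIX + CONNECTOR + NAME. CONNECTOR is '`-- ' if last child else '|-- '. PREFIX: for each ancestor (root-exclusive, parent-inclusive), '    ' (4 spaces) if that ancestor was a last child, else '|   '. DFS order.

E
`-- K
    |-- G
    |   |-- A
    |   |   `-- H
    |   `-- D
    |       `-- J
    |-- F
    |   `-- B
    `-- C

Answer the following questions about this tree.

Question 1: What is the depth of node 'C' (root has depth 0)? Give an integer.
Answer: 2

Derivation:
Path from root to C: E -> K -> C
Depth = number of edges = 2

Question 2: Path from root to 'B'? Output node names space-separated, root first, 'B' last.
Walk down from root: E -> K -> F -> B

Answer: E K F B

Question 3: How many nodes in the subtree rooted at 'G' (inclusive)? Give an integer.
Subtree rooted at G contains: A, D, G, H, J
Count = 5

Answer: 5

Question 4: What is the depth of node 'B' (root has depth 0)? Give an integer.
Answer: 3

Derivation:
Path from root to B: E -> K -> F -> B
Depth = number of edges = 3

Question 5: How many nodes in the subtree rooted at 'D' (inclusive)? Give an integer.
Answer: 2

Derivation:
Subtree rooted at D contains: D, J
Count = 2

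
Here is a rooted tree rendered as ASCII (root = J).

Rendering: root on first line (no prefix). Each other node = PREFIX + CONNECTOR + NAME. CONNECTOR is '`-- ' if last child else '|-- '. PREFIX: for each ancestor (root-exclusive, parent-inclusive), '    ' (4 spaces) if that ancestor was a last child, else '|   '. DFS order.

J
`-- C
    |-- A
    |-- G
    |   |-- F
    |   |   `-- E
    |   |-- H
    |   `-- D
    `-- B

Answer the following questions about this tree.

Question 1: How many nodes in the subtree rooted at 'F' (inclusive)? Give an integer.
Subtree rooted at F contains: E, F
Count = 2

Answer: 2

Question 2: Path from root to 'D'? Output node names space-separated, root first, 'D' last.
Answer: J C G D

Derivation:
Walk down from root: J -> C -> G -> D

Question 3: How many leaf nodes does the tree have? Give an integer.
Leaves (nodes with no children): A, B, D, E, H

Answer: 5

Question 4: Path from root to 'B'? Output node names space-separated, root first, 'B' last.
Answer: J C B

Derivation:
Walk down from root: J -> C -> B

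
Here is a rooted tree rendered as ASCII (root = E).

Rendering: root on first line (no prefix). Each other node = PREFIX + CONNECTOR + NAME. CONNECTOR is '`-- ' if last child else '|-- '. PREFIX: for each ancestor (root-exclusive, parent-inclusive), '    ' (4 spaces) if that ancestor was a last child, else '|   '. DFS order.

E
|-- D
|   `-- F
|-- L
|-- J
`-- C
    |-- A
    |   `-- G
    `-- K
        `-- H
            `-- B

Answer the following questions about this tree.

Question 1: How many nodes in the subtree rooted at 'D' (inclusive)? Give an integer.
Subtree rooted at D contains: D, F
Count = 2

Answer: 2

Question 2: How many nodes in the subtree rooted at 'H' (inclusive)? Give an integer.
Subtree rooted at H contains: B, H
Count = 2

Answer: 2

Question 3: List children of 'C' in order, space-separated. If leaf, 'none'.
Answer: A K

Derivation:
Node C's children (from adjacency): A, K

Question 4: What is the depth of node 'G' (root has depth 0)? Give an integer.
Answer: 3

Derivation:
Path from root to G: E -> C -> A -> G
Depth = number of edges = 3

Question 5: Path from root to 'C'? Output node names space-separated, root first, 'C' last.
Answer: E C

Derivation:
Walk down from root: E -> C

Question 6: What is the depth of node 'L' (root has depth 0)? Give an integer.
Path from root to L: E -> L
Depth = number of edges = 1

Answer: 1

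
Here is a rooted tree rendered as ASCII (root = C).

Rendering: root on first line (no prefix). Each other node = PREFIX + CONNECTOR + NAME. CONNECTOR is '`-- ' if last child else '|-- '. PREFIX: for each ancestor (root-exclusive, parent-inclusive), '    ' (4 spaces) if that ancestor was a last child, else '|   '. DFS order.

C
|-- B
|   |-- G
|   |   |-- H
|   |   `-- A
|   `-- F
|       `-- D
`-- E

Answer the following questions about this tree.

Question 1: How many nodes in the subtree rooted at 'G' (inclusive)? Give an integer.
Answer: 3

Derivation:
Subtree rooted at G contains: A, G, H
Count = 3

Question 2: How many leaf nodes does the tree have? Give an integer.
Answer: 4

Derivation:
Leaves (nodes with no children): A, D, E, H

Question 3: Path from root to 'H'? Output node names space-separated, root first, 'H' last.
Answer: C B G H

Derivation:
Walk down from root: C -> B -> G -> H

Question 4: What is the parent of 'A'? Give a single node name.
Scan adjacency: A appears as child of G

Answer: G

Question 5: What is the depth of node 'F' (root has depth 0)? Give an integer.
Path from root to F: C -> B -> F
Depth = number of edges = 2

Answer: 2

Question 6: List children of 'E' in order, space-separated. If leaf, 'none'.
Node E's children (from adjacency): (leaf)

Answer: none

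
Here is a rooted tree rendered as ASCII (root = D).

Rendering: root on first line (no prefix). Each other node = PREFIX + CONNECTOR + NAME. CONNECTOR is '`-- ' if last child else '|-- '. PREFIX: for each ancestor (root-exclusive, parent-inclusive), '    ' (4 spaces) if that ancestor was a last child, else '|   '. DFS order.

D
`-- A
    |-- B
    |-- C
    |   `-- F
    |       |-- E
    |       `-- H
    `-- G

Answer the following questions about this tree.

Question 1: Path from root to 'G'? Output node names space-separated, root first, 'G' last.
Walk down from root: D -> A -> G

Answer: D A G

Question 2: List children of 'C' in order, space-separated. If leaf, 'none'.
Node C's children (from adjacency): F

Answer: F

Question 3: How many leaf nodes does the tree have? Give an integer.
Leaves (nodes with no children): B, E, G, H

Answer: 4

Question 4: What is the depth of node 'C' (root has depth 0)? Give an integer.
Answer: 2

Derivation:
Path from root to C: D -> A -> C
Depth = number of edges = 2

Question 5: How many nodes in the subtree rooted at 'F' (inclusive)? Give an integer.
Subtree rooted at F contains: E, F, H
Count = 3

Answer: 3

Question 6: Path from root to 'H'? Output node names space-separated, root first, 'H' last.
Answer: D A C F H

Derivation:
Walk down from root: D -> A -> C -> F -> H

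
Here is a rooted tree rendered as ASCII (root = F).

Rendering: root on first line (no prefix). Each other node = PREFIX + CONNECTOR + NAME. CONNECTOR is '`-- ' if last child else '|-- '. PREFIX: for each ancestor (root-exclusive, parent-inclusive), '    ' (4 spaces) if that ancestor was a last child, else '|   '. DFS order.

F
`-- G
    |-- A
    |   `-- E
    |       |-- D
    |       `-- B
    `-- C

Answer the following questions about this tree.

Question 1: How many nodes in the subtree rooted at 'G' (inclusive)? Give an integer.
Answer: 6

Derivation:
Subtree rooted at G contains: A, B, C, D, E, G
Count = 6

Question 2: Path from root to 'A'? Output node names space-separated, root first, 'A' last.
Walk down from root: F -> G -> A

Answer: F G A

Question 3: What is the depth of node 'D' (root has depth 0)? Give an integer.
Path from root to D: F -> G -> A -> E -> D
Depth = number of edges = 4

Answer: 4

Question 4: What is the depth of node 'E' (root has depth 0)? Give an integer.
Answer: 3

Derivation:
Path from root to E: F -> G -> A -> E
Depth = number of edges = 3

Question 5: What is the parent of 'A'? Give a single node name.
Scan adjacency: A appears as child of G

Answer: G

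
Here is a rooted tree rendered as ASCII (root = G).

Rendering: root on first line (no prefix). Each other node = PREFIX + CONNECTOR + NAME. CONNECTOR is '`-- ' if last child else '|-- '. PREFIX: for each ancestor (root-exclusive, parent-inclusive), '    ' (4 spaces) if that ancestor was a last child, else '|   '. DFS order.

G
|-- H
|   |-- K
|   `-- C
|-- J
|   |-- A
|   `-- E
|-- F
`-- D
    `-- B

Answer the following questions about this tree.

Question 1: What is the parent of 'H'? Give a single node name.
Scan adjacency: H appears as child of G

Answer: G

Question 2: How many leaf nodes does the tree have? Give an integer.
Answer: 6

Derivation:
Leaves (nodes with no children): A, B, C, E, F, K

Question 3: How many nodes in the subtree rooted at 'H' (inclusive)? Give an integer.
Answer: 3

Derivation:
Subtree rooted at H contains: C, H, K
Count = 3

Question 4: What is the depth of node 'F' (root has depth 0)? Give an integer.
Path from root to F: G -> F
Depth = number of edges = 1

Answer: 1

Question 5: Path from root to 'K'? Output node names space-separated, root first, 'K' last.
Walk down from root: G -> H -> K

Answer: G H K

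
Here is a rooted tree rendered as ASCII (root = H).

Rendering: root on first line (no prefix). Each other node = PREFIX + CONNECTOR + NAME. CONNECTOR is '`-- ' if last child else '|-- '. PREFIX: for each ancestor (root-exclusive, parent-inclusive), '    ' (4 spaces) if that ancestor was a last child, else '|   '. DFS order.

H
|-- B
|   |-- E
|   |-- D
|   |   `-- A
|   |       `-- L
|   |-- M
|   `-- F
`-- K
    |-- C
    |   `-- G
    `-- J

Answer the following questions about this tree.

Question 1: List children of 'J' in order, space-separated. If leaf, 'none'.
Node J's children (from adjacency): (leaf)

Answer: none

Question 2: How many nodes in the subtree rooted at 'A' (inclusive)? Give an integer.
Answer: 2

Derivation:
Subtree rooted at A contains: A, L
Count = 2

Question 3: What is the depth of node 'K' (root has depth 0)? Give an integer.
Path from root to K: H -> K
Depth = number of edges = 1

Answer: 1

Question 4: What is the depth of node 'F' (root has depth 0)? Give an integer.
Path from root to F: H -> B -> F
Depth = number of edges = 2

Answer: 2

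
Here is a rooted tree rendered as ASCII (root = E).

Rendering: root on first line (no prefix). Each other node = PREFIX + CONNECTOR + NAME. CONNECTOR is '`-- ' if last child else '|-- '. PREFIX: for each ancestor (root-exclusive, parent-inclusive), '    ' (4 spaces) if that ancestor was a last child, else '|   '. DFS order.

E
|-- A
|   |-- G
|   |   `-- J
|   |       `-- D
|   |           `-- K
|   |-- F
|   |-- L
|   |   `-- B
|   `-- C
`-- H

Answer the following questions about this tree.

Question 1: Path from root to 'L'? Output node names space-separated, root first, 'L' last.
Walk down from root: E -> A -> L

Answer: E A L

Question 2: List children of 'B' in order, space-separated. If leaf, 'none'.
Node B's children (from adjacency): (leaf)

Answer: none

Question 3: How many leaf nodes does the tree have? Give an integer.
Leaves (nodes with no children): B, C, F, H, K

Answer: 5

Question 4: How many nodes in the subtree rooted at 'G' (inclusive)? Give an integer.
Subtree rooted at G contains: D, G, J, K
Count = 4

Answer: 4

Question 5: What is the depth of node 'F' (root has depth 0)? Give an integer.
Answer: 2

Derivation:
Path from root to F: E -> A -> F
Depth = number of edges = 2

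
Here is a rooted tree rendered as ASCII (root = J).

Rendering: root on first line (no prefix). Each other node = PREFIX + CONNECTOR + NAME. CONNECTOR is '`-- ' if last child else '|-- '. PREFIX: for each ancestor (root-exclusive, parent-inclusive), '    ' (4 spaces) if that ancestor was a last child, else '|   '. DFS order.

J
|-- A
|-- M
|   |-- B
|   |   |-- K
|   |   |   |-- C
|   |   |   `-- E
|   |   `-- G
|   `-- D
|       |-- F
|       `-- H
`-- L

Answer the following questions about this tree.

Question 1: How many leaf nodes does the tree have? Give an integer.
Leaves (nodes with no children): A, C, E, F, G, H, L

Answer: 7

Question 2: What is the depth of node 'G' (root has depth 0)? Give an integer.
Path from root to G: J -> M -> B -> G
Depth = number of edges = 3

Answer: 3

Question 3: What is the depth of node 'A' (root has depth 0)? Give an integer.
Answer: 1

Derivation:
Path from root to A: J -> A
Depth = number of edges = 1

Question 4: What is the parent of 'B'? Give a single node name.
Answer: M

Derivation:
Scan adjacency: B appears as child of M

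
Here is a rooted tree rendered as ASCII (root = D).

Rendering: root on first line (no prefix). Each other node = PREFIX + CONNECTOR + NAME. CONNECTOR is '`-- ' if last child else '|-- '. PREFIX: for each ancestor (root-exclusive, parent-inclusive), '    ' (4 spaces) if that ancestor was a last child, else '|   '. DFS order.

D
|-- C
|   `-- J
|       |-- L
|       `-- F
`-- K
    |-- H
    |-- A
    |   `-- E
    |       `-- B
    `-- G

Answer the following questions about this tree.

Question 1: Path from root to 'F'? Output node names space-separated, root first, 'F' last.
Answer: D C J F

Derivation:
Walk down from root: D -> C -> J -> F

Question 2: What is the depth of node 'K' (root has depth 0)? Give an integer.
Answer: 1

Derivation:
Path from root to K: D -> K
Depth = number of edges = 1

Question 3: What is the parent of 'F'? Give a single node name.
Answer: J

Derivation:
Scan adjacency: F appears as child of J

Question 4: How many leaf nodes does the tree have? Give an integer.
Answer: 5

Derivation:
Leaves (nodes with no children): B, F, G, H, L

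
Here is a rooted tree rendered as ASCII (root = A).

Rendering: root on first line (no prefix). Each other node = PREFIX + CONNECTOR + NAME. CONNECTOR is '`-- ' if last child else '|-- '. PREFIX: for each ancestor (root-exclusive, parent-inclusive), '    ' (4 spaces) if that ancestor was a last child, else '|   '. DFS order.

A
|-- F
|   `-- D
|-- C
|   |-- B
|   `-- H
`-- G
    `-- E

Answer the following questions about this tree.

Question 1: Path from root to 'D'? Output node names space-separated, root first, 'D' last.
Answer: A F D

Derivation:
Walk down from root: A -> F -> D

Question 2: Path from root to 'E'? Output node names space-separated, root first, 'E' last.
Walk down from root: A -> G -> E

Answer: A G E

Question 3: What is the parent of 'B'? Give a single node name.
Scan adjacency: B appears as child of C

Answer: C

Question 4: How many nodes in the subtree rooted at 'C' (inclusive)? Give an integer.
Answer: 3

Derivation:
Subtree rooted at C contains: B, C, H
Count = 3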